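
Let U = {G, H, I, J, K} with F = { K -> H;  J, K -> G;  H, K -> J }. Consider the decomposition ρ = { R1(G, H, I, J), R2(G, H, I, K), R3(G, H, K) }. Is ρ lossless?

Chase test. Columns are G, H, I, J, K; row i has aⱼ where attribute j ∈ Ri, else bᵢⱼ.
Initial tableau (one row per fragment):
  row 1: a1 a2 a3 a4 b15
  row 2: a1 a2 a3 b24 a5
  row 3: a1 a2 b33 b34 a5
Rows 2 and 3 agree on H, K; apply H, K→J and equate their J entries.
No row becomes fully distinguished — the join is lossy.

No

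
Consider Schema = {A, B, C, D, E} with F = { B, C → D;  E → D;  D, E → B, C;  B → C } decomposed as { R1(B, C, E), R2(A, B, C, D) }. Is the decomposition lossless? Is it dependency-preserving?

Lossless test: (B, C)⁺ = {B, C, D}, which is a superkey of neither fragment — lossy.
Dependency preservation: E → D; D, E → B, C are not contained in any single fragment, but the restricted closure of each left-hand side across the fragments still reaches the right-hand side; the remaining FDs each lie inside some fragment. All dependencies are preserved.

lossy but dependency-preserving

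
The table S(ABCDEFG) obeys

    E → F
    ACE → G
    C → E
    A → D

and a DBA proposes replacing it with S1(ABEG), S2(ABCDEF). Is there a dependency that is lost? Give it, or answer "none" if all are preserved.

ACE → G

Check ACE → G: no single fragment contains all of {ACEG}, and the restricted closure of {ACE} across the fragments never reaches {G}.
E → F is preserved.
C → E is preserved.
A → D is preserved.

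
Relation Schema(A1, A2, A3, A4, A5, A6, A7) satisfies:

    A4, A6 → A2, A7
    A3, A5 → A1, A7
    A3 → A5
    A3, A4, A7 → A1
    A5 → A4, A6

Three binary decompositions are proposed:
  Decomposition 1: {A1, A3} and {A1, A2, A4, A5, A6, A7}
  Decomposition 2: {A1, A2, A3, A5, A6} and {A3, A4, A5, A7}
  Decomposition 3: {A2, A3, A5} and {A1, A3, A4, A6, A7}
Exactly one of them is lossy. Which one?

Decomposition 1

Decomposition 1: common = {A1}, closure = {A1} → lossy.
Decomposition 2: common = {A3, A5}, closure = {A1, A2, A3, A4, A5, A6, A7} → lossless.
Decomposition 3: common = {A3}, closure = {A1, A2, A3, A4, A5, A6, A7} → lossless.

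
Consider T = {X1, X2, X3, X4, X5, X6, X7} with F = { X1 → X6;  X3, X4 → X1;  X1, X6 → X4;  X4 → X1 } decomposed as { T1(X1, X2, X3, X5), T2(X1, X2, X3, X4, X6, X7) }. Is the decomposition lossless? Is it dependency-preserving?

lossy but dependency-preserving

Lossless test: (X1, X2, X3)⁺ = {X1, X2, X3, X4, X6}, which is a superkey of neither fragment — lossy.
Dependency preservation: every FD's attributes lie within a single fragment, so each can be enforced locally — preserved.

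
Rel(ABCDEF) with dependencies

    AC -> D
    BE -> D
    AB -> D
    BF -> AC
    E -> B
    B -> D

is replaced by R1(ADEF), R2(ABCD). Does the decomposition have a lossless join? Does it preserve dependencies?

Lossless test: (AD)⁺ = {AD}, which is a superkey of neither fragment — lossy.
Dependency preservation: the restricted closure of {BF} across the fragments never reaches {AC}, so BF → AC cannot be enforced without a join — not preserved.

lossy and not dependency-preserving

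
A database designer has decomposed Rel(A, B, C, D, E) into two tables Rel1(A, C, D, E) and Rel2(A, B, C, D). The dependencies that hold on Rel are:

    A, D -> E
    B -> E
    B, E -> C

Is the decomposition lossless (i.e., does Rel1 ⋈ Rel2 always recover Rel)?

Yes

Common attributes: Rel1 ∩ Rel2 = {A, C, D}.
Closure of {A, C, D}: A, D → E applies, adding E. So (A, C, D)⁺ = {A, C, D, E}.
This closure contains every attribute of Rel1, so Rel1 ∩ Rel2 → Rel1. The join is lossless.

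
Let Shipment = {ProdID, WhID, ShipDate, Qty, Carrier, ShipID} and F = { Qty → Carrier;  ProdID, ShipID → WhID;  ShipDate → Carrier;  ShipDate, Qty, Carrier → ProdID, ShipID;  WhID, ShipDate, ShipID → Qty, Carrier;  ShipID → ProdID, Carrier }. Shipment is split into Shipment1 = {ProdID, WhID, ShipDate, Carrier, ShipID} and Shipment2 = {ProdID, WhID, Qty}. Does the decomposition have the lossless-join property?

Common attributes: Shipment1 ∩ Shipment2 = {ProdID, WhID}.
No dependency enlarges {ProdID, WhID}, so (ProdID, WhID)⁺ = {ProdID, WhID}.
The closure contains neither all of Shipment1 = {ProdID, WhID, ShipDate, Carrier, ShipID} nor all of Shipment2 = {ProdID, WhID, Qty}, so the common attributes are not a superkey of either fragment. The join is lossy.

No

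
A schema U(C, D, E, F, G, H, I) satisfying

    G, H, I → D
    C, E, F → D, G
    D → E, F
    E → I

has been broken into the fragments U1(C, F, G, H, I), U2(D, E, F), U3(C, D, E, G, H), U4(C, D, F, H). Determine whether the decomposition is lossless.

Chase test. Columns are C, D, E, F, G, H, I; row i has aⱼ where attribute j ∈ Ui, else bᵢⱼ.
Initial tableau (one row per fragment):
  row 1: a1 b12 b13 a4 a5 a6 a7
  row 2: b21 a2 a3 a4 b25 b26 b27
  row 3: a1 a2 a3 b34 a5 a6 b37
  row 4: a1 a2 b43 a4 b45 a6 b47
Rows 2 and 3 agree on D; apply D→E, F and equate their E, F entries.
Rows 2 and 4 agree on D; apply D→E, F and equate their E, F entries.
Rows 2 and 3 agree on E; apply E→I and equate their I entries.
Rows 2 and 4 agree on E; apply E→I and equate their I entries.
Rows 3 and 4 agree on C, E, F; apply C, E, F→D, G and equate their D, G entries.
No row becomes fully distinguished — the join is lossy.

No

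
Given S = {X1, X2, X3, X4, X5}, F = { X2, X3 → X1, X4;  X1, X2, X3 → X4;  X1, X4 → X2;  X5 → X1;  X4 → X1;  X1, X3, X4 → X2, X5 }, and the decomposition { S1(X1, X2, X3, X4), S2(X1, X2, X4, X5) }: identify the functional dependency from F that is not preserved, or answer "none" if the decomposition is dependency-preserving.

Check X1, X3, X4 → X2, X5: no single fragment contains all of {X1, X2, X3, X4, X5}, and the restricted closure of {X1, X3, X4} across the fragments never reaches {X2, X5}.
X2, X3 → X1, X4 is preserved.
X1, X2, X3 → X4 is preserved.
X1, X4 → X2 is preserved.
X5 → X1 is preserved.
X4 → X1 is preserved.

X1, X3, X4 → X2, X5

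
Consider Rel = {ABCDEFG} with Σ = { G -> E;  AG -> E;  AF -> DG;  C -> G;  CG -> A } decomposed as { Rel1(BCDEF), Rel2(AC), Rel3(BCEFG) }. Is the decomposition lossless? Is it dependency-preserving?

Lossless test (chase): Rows 1 and 2 agree on C; apply C→G and equate their G entries. Rows 1 and 3 agree on C; apply C→G and equate their G entries. Rows 1 and 2 agree on CG; apply CG→A and equate their A entries. Rows 1 and 3 agree on CG; apply CG→A and equate their A entries. Rows 1 and 2 agree on G; apply G→E and equate their E entries. Rows 1 and 3 agree on AF; apply AF→DG and equate their DG entries. Row 1 is now all distinguished symbols — the join is lossless.
Dependency preservation: the restricted closure of {AF} across the fragments never reaches {DG}, so AF → DG cannot be enforced without a join — not preserved.

lossless but not dependency-preserving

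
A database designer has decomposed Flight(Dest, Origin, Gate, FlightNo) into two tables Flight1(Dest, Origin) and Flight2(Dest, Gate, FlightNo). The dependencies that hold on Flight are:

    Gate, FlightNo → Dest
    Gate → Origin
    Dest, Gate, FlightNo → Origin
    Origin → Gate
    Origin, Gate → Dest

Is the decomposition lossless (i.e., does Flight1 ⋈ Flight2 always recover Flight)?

Common attributes: Flight1 ∩ Flight2 = {Dest}.
No dependency enlarges {Dest}, so (Dest)⁺ = {Dest}.
The closure contains neither all of Flight1 = {Dest, Origin} nor all of Flight2 = {Dest, Gate, FlightNo}, so the common attributes are not a superkey of either fragment. The join is lossy.

No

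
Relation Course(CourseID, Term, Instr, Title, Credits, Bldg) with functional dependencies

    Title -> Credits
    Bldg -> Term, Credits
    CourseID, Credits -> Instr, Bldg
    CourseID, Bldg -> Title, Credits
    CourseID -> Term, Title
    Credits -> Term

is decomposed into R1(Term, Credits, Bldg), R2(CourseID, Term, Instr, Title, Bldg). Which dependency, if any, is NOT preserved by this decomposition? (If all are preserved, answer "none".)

Check Title → Credits: no single fragment contains all of {Title, Credits}, and the restricted closure of {Title} across the fragments never reaches {Credits}.
Bldg → Term, Credits is preserved.
CourseID, Credits → Instr, Bldg is preserved.
CourseID, Bldg → Title, Credits is preserved.
CourseID → Term, Title is preserved.
Credits → Term is preserved.

Title -> Credits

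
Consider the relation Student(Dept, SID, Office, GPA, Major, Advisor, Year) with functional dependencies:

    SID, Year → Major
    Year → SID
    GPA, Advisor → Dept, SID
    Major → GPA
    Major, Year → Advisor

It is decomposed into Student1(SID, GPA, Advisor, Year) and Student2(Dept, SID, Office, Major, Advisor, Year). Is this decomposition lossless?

Yes

Common attributes: Student1 ∩ Student2 = {SID, Advisor, Year}.
Closure of {SID, Advisor, Year}: SID, Year → Major applies, adding Major; Major → GPA applies, adding GPA; GPA, Advisor → Dept, SID applies, adding Dept. So (SID, Advisor, Year)⁺ = {Dept, SID, GPA, Major, Advisor, Year}.
This closure contains every attribute of Student1, so Student1 ∩ Student2 → Student1. The join is lossless.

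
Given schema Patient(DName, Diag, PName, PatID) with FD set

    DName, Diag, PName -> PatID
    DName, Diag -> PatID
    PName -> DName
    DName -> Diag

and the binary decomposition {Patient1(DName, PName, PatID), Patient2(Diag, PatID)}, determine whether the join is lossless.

No

Common attributes: Patient1 ∩ Patient2 = {PatID}.
No dependency enlarges {PatID}, so (PatID)⁺ = {PatID}.
The closure contains neither all of Patient1 = {DName, PName, PatID} nor all of Patient2 = {Diag, PatID}, so the common attributes are not a superkey of either fragment. The join is lossy.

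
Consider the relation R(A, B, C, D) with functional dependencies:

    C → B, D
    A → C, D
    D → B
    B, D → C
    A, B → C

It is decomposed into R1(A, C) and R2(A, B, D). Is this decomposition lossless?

Common attributes: R1 ∩ R2 = {A}.
Closure of {A}: A → C, D applies, adding C, D; D → B applies, adding B. So (A)⁺ = {A, B, C, D}.
This closure contains every attribute of R1, so R1 ∩ R2 → R1. The join is lossless.

Yes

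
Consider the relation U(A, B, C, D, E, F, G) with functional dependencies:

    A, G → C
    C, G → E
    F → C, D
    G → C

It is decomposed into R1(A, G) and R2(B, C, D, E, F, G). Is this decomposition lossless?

No

Common attributes: R1 ∩ R2 = {G}.
Closure of {G}: G → C applies, adding C; C, G → E applies, adding E. So (G)⁺ = {C, E, G}.
The closure contains neither all of R1 = {A, G} nor all of R2 = {B, C, D, E, F, G}, so the common attributes are not a superkey of either fragment. The join is lossy.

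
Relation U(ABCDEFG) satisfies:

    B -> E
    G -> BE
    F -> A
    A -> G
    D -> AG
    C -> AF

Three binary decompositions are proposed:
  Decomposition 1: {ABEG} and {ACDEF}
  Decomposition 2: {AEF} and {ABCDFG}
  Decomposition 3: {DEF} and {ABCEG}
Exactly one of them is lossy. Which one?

Decomposition 3

Decomposition 1: common = {AE}, closure = {ABEG} → lossless.
Decomposition 2: common = {AF}, closure = {ABEFG} → lossless.
Decomposition 3: common = {E}, closure = {E} → lossy.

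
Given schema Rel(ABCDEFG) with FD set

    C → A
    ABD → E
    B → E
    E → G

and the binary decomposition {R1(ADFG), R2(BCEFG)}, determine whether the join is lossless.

Common attributes: R1 ∩ R2 = {FG}.
No dependency enlarges {FG}, so (FG)⁺ = {FG}.
The closure contains neither all of R1 = {ADFG} nor all of R2 = {BCEFG}, so the common attributes are not a superkey of either fragment. The join is lossy.

No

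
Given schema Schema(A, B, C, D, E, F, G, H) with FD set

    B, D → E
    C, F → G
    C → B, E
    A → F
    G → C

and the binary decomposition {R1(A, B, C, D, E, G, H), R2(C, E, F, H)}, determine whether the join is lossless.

No

Common attributes: R1 ∩ R2 = {C, E, H}.
Closure of {C, E, H}: C → B, E applies, adding B. So (C, E, H)⁺ = {B, C, E, H}.
The closure contains neither all of R1 = {A, B, C, D, E, G, H} nor all of R2 = {C, E, F, H}, so the common attributes are not a superkey of either fragment. The join is lossy.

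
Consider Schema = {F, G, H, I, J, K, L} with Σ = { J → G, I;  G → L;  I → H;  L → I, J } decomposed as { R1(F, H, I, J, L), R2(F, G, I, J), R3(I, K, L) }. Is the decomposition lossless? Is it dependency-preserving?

Lossless test (chase): Rows 1 and 2 agree on J; apply J→G, I and equate their G, I entries. Rows 1 and 2 agree on G; apply G→L and equate their L entries. Rows 1 and 2 agree on I; apply I→H and equate their H entries. Rows 1 and 3 agree on I; apply I→H and equate their H entries. Rows 1 and 3 agree on L; apply L→I, J and equate their I, J entries. Rows 1 and 3 agree on J; apply J→G, I and equate their G, I entries. No row becomes fully distinguished — the join is lossy.
Dependency preservation: G → L is not contained in any single fragment, but the restricted closure of its left-hand side across the fragments still reaches the right-hand side; the remaining FDs each lie inside some fragment. All dependencies are preserved.

lossy but dependency-preserving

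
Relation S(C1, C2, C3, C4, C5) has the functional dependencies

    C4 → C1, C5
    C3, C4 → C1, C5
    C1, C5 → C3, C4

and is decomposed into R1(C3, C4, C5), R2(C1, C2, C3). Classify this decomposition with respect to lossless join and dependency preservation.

lossy and not dependency-preserving

Lossless test: (C3)⁺ = {C3}, which is a superkey of neither fragment — lossy.
Dependency preservation: the restricted closure of {C4} across the fragments never reaches {C1, C5}, so C4 → C1, C5 cannot be enforced without a join — not preserved.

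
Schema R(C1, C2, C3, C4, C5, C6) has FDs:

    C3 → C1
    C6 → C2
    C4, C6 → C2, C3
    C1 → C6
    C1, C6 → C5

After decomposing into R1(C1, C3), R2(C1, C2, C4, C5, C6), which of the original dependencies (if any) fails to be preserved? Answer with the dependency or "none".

C4, C6 → C2, C3

Check C4, C6 → C2, C3: no single fragment contains all of {C2, C3, C4, C6}, and the restricted closure of {C4, C6} across the fragments never reaches {C2, C3}.
C3 → C1 is preserved.
C6 → C2 is preserved.
C1 → C6 is preserved.
C1, C6 → C5 is preserved.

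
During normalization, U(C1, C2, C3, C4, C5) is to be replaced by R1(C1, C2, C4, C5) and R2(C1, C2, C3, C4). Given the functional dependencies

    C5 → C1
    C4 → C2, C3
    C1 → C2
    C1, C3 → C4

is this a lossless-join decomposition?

Common attributes: R1 ∩ R2 = {C1, C2, C4}.
Closure of {C1, C2, C4}: C4 → C2, C3 applies, adding C3. So (C1, C2, C4)⁺ = {C1, C2, C3, C4}.
This closure contains every attribute of R2, so R1 ∩ R2 → R2. The join is lossless.

Yes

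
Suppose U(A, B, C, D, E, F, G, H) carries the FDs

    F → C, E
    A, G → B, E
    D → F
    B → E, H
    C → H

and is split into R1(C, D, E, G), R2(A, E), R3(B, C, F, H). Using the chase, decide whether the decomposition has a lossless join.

Chase test. Columns are A, B, C, D, E, F, G, H; row i has aⱼ where attribute j ∈ Ri, else bᵢⱼ.
Initial tableau (one row per fragment):
  row 1: b11 b12 a3 a4 a5 b16 a7 b18
  row 2: a1 b22 b23 b24 a5 b26 b27 b28
  row 3: b31 a2 a3 b34 b35 a6 b37 a8
Rows 1 and 3 agree on C; apply C→H and equate their H entries.
No row becomes fully distinguished — the join is lossy.

No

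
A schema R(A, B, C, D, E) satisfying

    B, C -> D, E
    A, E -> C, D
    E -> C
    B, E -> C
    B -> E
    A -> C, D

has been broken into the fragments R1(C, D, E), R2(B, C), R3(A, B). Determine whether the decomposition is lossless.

No

Chase test. Columns are A, B, C, D, E; row i has aⱼ where attribute j ∈ Ri, else bᵢⱼ.
Initial tableau (one row per fragment):
  row 1: b11 b12 a3 a4 a5
  row 2: b21 a2 a3 b24 b25
  row 3: a1 a2 b33 b34 b35
Rows 2 and 3 agree on B; apply B→E and equate their E entries.
Rows 2 and 3 agree on E; apply E→C and equate their C entries.
Rows 2 and 3 agree on B, C; apply B, C→D, E and equate their D, E entries.
No row becomes fully distinguished — the join is lossy.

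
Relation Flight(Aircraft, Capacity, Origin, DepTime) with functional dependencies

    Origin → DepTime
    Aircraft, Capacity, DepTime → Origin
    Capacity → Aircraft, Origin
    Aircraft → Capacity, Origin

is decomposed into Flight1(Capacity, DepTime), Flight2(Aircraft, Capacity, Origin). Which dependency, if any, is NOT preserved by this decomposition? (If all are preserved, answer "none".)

Check Origin → DepTime: no single fragment contains all of {Origin, DepTime}, and the restricted closure of {Origin} across the fragments never reaches {DepTime}.
Aircraft, Capacity, DepTime → Origin is preserved.
Capacity → Aircraft, Origin is preserved.
Aircraft → Capacity, Origin is preserved.

Origin → DepTime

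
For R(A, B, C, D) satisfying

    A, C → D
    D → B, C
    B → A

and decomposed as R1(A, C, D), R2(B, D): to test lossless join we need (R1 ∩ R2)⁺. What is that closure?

R1 ∩ R2 = {D}.
D → B, C applies, adding B, C
B → A applies, adding A
Closure: {A, B, C, D}.

A, B, C, D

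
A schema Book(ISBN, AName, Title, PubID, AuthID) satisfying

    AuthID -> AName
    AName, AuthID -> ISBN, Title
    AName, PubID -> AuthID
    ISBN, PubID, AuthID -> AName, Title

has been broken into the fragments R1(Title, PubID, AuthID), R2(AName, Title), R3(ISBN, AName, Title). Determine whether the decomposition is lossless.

Chase test. Columns are ISBN, AName, Title, PubID, AuthID; row i has aⱼ where attribute j ∈ Ri, else bᵢⱼ.
Initial tableau (one row per fragment):
  row 1: b11 b12 a3 a4 a5
  row 2: b21 a2 a3 b24 b25
  row 3: a1 a2 a3 b34 b35
No row becomes fully distinguished — the join is lossy.

No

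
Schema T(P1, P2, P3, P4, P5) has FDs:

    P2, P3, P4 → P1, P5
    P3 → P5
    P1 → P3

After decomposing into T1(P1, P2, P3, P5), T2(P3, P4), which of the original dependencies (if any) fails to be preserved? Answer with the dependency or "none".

Check P2, P3, P4 → P1, P5: no single fragment contains all of {P1, P2, P3, P4, P5}, and the restricted closure of {P2, P3, P4} across the fragments never reaches {P1, P5}.
P3 → P5 is preserved.
P1 → P3 is preserved.

P2, P3, P4 → P1, P5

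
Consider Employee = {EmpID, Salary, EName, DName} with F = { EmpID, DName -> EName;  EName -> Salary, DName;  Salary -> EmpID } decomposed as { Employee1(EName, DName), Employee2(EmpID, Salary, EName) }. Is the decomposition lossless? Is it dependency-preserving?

Lossless test: (EName)⁺ = {EmpID, Salary, EName, DName}, which contains all of one fragment — lossless.
Dependency preservation: the restricted closure of {EmpID, DName} across the fragments never reaches {EName}, so EmpID, DName → EName cannot be enforced without a join — not preserved.

lossless but not dependency-preserving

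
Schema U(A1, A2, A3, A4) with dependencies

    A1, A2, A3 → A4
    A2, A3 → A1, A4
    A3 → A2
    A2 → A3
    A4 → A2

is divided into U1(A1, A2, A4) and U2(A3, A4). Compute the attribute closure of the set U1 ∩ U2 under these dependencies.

A1, A2, A3, A4

U1 ∩ U2 = {A4}.
A4 → A2 applies, adding A2
A2 → A3 applies, adding A3
A2, A3 → A1, A4 applies, adding A1
Closure: {A1, A2, A3, A4}.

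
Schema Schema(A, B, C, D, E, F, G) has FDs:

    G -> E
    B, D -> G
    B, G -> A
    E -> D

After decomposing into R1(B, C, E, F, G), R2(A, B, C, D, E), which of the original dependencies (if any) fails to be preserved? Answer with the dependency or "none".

none

G → E lies within R1.
B, D → G: restricted closure across fragments reaches G.
B, G → A: restricted closure across fragments reaches A.
E → D lies within R2.
Every dependency is enforceable on the fragments, so the decomposition is dependency-preserving.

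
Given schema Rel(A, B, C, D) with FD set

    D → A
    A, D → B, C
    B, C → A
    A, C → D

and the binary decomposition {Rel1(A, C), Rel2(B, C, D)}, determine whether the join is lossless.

No

Common attributes: Rel1 ∩ Rel2 = {C}.
No dependency enlarges {C}, so (C)⁺ = {C}.
The closure contains neither all of Rel1 = {A, C} nor all of Rel2 = {B, C, D}, so the common attributes are not a superkey of either fragment. The join is lossy.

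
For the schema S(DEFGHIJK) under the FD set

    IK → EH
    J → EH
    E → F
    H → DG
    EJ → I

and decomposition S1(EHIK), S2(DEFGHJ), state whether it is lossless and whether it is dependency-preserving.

lossy and not dependency-preserving

Lossless test: (EH)⁺ = {DEFGH}, which is a superkey of neither fragment — lossy.
Dependency preservation: the restricted closure of {EJ} across the fragments never reaches {I}, so EJ → I cannot be enforced without a join — not preserved.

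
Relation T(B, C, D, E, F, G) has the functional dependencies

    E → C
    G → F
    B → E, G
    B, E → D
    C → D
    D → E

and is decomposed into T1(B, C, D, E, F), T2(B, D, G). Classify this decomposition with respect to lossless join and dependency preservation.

Lossless test: (B, D)⁺ = {B, C, D, E, F, G}, which contains all of one fragment — lossless.
Dependency preservation: the restricted closure of {G} across the fragments never reaches {F}, so G → F cannot be enforced without a join — not preserved.

lossless but not dependency-preserving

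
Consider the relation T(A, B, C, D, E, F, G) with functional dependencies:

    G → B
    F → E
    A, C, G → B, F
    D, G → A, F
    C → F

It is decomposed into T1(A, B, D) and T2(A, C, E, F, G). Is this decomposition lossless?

Common attributes: T1 ∩ T2 = {A}.
No dependency enlarges {A}, so (A)⁺ = {A}.
The closure contains neither all of T1 = {A, B, D} nor all of T2 = {A, C, E, F, G}, so the common attributes are not a superkey of either fragment. The join is lossy.

No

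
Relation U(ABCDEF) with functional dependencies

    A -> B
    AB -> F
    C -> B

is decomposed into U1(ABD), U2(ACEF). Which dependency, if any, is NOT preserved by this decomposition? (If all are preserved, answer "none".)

Check C → B: no single fragment contains all of {BC}, and the restricted closure of {C} across the fragments never reaches {B}.
A → B is preserved.
AB → F is preserved.

C -> B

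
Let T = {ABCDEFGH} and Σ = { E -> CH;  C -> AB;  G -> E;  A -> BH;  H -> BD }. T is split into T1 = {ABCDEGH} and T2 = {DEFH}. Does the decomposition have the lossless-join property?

No

Common attributes: T1 ∩ T2 = {DEH}.
Closure of {DEH}: E → CH applies, adding C; C → AB applies, adding AB. So (DEH)⁺ = {ABCDEH}.
The closure contains neither all of T1 = {ABCDEGH} nor all of T2 = {DEFH}, so the common attributes are not a superkey of either fragment. The join is lossy.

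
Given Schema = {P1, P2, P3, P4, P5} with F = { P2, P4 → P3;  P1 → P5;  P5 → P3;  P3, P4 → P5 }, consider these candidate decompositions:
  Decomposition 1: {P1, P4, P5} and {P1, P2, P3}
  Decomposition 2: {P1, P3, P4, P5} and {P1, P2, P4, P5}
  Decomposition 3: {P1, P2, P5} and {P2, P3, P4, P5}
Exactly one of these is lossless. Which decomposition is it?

Decomposition 1: common = {P1}, closure = {P1, P3, P5} → lossy.
Decomposition 2: common = {P1, P4, P5}, closure = {P1, P3, P4, P5} → lossless.
Decomposition 3: common = {P2, P5}, closure = {P2, P3, P5} → lossy.

Decomposition 2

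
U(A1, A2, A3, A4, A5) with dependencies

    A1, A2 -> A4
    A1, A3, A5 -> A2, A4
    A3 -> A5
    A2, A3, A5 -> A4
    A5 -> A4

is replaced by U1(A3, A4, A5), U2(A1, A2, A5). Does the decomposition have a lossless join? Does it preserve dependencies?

Lossless test: (A5)⁺ = {A4, A5}, which is a superkey of neither fragment — lossy.
Dependency preservation: the restricted closure of {A1, A2} across the fragments never reaches {A4}, so A1, A2 → A4 cannot be enforced without a join — not preserved.

lossy and not dependency-preserving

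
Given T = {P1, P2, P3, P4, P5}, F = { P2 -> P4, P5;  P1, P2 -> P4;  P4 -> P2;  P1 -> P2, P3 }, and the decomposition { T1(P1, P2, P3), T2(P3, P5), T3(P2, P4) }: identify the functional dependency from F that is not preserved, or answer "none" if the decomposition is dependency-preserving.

Check P2 → P4, P5: no single fragment contains all of {P2, P4, P5}, and the restricted closure of {P2} across the fragments never reaches {P4, P5}.
P1, P2 → P4 is preserved.
P4 → P2 is preserved.
P1 → P2, P3 is preserved.

P2 -> P4, P5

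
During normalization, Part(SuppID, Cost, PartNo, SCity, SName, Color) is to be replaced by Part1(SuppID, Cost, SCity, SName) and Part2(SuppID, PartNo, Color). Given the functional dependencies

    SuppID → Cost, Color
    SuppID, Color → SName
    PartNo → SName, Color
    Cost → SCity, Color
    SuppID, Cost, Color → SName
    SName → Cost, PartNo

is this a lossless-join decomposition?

Common attributes: Part1 ∩ Part2 = {SuppID}.
Closure of {SuppID}: SuppID → Cost, Color applies, adding Cost, Color; SuppID, Color → SName applies, adding SName; Cost → SCity, Color applies, adding SCity; SName → Cost, PartNo applies, adding PartNo. So (SuppID)⁺ = {SuppID, Cost, PartNo, SCity, SName, Color}.
This closure contains every attribute of Part1, so Part1 ∩ Part2 → Part1. The join is lossless.

Yes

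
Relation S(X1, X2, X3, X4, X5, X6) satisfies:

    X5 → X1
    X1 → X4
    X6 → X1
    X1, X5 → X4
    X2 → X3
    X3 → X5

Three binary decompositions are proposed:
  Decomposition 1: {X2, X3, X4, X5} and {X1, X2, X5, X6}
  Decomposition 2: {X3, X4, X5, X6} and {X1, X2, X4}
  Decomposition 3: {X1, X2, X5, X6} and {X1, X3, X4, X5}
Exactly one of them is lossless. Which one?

Decomposition 1: common = {X2, X5}, closure = {X1, X2, X3, X4, X5} → lossless.
Decomposition 2: common = {X4}, closure = {X4} → lossy.
Decomposition 3: common = {X1, X5}, closure = {X1, X4, X5} → lossy.

Decomposition 1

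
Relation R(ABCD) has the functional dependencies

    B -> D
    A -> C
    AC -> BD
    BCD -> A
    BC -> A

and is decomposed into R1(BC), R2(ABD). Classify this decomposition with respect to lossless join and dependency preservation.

lossy and not dependency-preserving

Lossless test: (B)⁺ = {BD}, which is a superkey of neither fragment — lossy.
Dependency preservation: the restricted closure of {A} across the fragments never reaches {C}, so A → C cannot be enforced without a join — not preserved.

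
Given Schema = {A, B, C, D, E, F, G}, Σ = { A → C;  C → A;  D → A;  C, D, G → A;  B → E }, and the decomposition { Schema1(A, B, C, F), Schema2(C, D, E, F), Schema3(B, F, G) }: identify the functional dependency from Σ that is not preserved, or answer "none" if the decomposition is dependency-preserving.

Check B → E: no single fragment contains all of {B, E}, and the restricted closure of {B} across the fragments never reaches {E}.
A → C is preserved.
C → A is preserved.
D → A is preserved.
C, D, G → A is preserved.

B → E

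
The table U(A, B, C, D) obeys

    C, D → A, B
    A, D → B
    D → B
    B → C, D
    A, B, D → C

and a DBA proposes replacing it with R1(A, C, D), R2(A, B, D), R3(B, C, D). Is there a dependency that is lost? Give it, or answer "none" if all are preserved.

none

C, D → A, B: restricted closure across fragments reaches A, B.
A, D → B lies within R2.
D → B lies within R2.
B → C, D lies within R3.
A, B, D → C: restricted closure across fragments reaches C.
Every dependency is enforceable on the fragments, so the decomposition is dependency-preserving.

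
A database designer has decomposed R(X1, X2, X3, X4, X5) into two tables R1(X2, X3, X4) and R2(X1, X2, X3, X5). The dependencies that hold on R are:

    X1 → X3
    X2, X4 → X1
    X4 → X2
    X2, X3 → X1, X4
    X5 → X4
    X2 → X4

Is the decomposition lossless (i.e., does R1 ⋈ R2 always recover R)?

Yes

Common attributes: R1 ∩ R2 = {X2, X3}.
Closure of {X2, X3}: X2, X3 → X1, X4 applies, adding X1, X4. So (X2, X3)⁺ = {X1, X2, X3, X4}.
This closure contains every attribute of R1, so R1 ∩ R2 → R1. The join is lossless.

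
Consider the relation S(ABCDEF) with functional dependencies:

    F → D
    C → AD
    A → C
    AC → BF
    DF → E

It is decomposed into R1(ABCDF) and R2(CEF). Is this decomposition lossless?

Common attributes: R1 ∩ R2 = {CF}.
Closure of {CF}: F → D applies, adding D; C → AD applies, adding A; AC → BF applies, adding B; DF → E applies, adding E. So (CF)⁺ = {ABCDEF}.
This closure contains every attribute of R1, so R1 ∩ R2 → R1. The join is lossless.

Yes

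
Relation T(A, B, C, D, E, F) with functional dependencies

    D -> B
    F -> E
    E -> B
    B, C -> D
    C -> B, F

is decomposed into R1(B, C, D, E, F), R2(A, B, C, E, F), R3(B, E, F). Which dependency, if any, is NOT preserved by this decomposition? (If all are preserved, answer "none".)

D → B lies within R1.
F → E lies within R1.
E → B lies within R1.
B, C → D lies within R1.
C → B, F lies within R1.
Every dependency is enforceable on the fragments, so the decomposition is dependency-preserving.

none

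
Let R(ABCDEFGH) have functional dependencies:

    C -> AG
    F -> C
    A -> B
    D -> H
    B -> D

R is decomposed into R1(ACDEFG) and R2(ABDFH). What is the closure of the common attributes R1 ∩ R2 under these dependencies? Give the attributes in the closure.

R1 ∩ R2 = {ADF}.
F → C applies, adding C
A → B applies, adding B
D → H applies, adding H
C → AG applies, adding G
Closure: {ABCDFGH}.

ABCDFGH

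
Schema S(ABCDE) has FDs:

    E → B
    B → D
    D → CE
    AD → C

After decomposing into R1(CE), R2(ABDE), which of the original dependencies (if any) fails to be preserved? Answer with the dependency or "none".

none

E → B lies within R2.
B → D lies within R2.
D → CE: restricted closure across fragments reaches CE.
AD → C: restricted closure across fragments reaches C.
Every dependency is enforceable on the fragments, so the decomposition is dependency-preserving.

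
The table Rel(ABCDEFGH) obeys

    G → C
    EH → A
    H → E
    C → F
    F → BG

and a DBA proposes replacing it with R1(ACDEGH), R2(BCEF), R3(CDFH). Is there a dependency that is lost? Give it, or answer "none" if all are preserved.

none

G → C lies within R1.
EH → A lies within R1.
H → E lies within R1.
C → F lies within R2.
F → BG: restricted closure across fragments reaches BG.
Every dependency is enforceable on the fragments, so the decomposition is dependency-preserving.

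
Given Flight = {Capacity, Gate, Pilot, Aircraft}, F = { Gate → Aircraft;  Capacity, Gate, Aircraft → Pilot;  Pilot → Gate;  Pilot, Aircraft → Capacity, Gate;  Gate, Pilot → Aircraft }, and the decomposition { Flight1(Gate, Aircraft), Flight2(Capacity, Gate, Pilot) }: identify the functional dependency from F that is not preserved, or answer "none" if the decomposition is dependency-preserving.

Gate → Aircraft lies within Flight1.
Capacity, Gate, Aircraft → Pilot: restricted closure across fragments reaches Pilot.
Pilot → Gate lies within Flight2.
Pilot, Aircraft → Capacity, Gate: restricted closure across fragments reaches Capacity, Gate.
Gate, Pilot → Aircraft: restricted closure across fragments reaches Aircraft.
Every dependency is enforceable on the fragments, so the decomposition is dependency-preserving.

none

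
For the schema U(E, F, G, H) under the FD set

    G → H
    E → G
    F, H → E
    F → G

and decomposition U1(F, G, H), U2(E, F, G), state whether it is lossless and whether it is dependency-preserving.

Lossless test: (F, G)⁺ = {E, F, G, H}, which contains all of one fragment — lossless.
Dependency preservation: F, H → E is not contained in any single fragment, but the restricted closure of its left-hand side across the fragments still reaches the right-hand side; the remaining FDs each lie inside some fragment. All dependencies are preserved.

lossless and dependency-preserving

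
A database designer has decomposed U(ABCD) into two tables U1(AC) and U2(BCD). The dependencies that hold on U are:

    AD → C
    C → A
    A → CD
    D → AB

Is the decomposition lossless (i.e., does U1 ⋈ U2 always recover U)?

Common attributes: U1 ∩ U2 = {C}.
Closure of {C}: C → A applies, adding A; A → CD applies, adding D; D → AB applies, adding B. So (C)⁺ = {ABCD}.
This closure contains every attribute of U1, so U1 ∩ U2 → U1. The join is lossless.

Yes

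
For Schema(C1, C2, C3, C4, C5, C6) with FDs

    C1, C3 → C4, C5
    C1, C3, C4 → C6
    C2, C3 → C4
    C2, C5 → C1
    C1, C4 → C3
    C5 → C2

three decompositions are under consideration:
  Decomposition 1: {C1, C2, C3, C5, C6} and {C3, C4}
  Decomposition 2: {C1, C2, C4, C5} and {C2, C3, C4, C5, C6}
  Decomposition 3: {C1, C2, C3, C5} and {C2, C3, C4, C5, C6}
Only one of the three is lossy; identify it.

Decomposition 1: common = {C3}, closure = {C3} → lossy.
Decomposition 2: common = {C2, C4, C5}, closure = {C1, C2, C3, C4, C5, C6} → lossless.
Decomposition 3: common = {C2, C3, C5}, closure = {C1, C2, C3, C4, C5, C6} → lossless.

Decomposition 1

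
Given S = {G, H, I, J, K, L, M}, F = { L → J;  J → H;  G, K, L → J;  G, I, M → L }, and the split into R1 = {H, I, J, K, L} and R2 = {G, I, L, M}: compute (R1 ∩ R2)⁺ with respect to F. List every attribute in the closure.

H, I, J, L

R1 ∩ R2 = {I, L}.
L → J applies, adding J
J → H applies, adding H
Closure: {H, I, J, L}.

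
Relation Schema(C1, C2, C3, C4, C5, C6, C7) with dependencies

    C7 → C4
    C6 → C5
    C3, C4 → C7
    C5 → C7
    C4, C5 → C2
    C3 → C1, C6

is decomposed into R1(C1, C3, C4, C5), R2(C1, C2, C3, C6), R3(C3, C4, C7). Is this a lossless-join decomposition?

Chase test. Columns are C1, C2, C3, C4, C5, C6, C7; row i has aⱼ where attribute j ∈ Ri, else bᵢⱼ.
Initial tableau (one row per fragment):
  row 1: a1 b12 a3 a4 a5 b16 b17
  row 2: a1 a2 a3 b24 b25 a6 b27
  row 3: b31 b32 a3 a4 b35 b36 a7
Rows 1 and 3 agree on C3, C4; apply C3, C4→C7 and equate their C7 entries.
Rows 1 and 2 agree on C3; apply C3→C1, C6 and equate their C1, C6 entries.
Rows 1 and 3 agree on C3; apply C3→C1, C6 and equate their C1, C6 entries.
Rows 1 and 2 agree on C6; apply C6→C5 and equate their C5 entries.
Rows 1 and 3 agree on C6; apply C6→C5 and equate their C5 entries.
Rows 1 and 2 agree on C5; apply C5→C7 and equate their C7 entries.
Rows 1 and 3 agree on C4, C5; apply C4, C5→C2 and equate their C2 entries.
Rows 1 and 2 agree on C7; apply C7→C4 and equate their C4 entries.
Rows 1 and 2 agree on C4, C5; apply C4, C5→C2 and equate their C2 entries.
Row 1 is now all distinguished symbols — the join is lossless.

Yes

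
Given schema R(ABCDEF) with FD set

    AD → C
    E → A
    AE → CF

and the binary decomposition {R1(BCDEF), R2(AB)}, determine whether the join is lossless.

Common attributes: R1 ∩ R2 = {B}.
No dependency enlarges {B}, so (B)⁺ = {B}.
The closure contains neither all of R1 = {BCDEF} nor all of R2 = {AB}, so the common attributes are not a superkey of either fragment. The join is lossy.

No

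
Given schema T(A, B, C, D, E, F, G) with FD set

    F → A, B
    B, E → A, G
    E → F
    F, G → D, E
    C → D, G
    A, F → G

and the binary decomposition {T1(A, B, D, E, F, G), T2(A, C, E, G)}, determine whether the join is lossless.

Yes

Common attributes: T1 ∩ T2 = {A, E, G}.
Closure of {A, E, G}: E → F applies, adding F; F, G → D, E applies, adding D; F → A, B applies, adding B. So (A, E, G)⁺ = {A, B, D, E, F, G}.
This closure contains every attribute of T1, so T1 ∩ T2 → T1. The join is lossless.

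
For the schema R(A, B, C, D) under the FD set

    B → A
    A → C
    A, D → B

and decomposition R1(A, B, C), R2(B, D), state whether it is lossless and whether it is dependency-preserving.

lossless but not dependency-preserving

Lossless test: (B)⁺ = {A, B, C}, which contains all of one fragment — lossless.
Dependency preservation: the restricted closure of {A, D} across the fragments never reaches {B}, so A, D → B cannot be enforced without a join — not preserved.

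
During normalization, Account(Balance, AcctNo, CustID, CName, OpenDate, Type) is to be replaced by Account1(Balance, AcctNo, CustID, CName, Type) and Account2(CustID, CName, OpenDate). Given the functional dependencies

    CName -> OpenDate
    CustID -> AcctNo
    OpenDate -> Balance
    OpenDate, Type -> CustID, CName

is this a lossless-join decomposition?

Common attributes: Account1 ∩ Account2 = {CustID, CName}.
Closure of {CustID, CName}: CName → OpenDate applies, adding OpenDate; CustID → AcctNo applies, adding AcctNo; OpenDate → Balance applies, adding Balance. So (CustID, CName)⁺ = {Balance, AcctNo, CustID, CName, OpenDate}.
This closure contains every attribute of Account2, so Account1 ∩ Account2 → Account2. The join is lossless.

Yes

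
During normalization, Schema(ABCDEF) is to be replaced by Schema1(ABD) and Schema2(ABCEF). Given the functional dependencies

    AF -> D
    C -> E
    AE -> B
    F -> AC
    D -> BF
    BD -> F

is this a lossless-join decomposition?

Common attributes: Schema1 ∩ Schema2 = {AB}.
No dependency enlarges {AB}, so (AB)⁺ = {AB}.
The closure contains neither all of Schema1 = {ABD} nor all of Schema2 = {ABCEF}, so the common attributes are not a superkey of either fragment. The join is lossy.

No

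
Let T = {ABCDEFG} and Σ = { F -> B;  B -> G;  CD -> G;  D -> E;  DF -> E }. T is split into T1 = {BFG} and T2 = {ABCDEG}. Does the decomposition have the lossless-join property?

No

Common attributes: T1 ∩ T2 = {BG}.
No dependency enlarges {BG}, so (BG)⁺ = {BG}.
The closure contains neither all of T1 = {BFG} nor all of T2 = {ABCDEG}, so the common attributes are not a superkey of either fragment. The join is lossy.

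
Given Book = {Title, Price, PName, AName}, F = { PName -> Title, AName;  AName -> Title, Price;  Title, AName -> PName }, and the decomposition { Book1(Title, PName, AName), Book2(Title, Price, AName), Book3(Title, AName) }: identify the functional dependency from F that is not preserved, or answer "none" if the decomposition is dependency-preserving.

PName → Title, AName lies within Book1.
AName → Title, Price lies within Book2.
Title, AName → PName lies within Book1.
Every dependency is enforceable on the fragments, so the decomposition is dependency-preserving.

none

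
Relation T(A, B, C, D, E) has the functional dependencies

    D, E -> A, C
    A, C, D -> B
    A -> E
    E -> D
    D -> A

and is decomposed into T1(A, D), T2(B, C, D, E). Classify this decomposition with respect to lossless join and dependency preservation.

Lossless test: (D)⁺ = {A, B, C, D, E}, which contains all of one fragment — lossless.
Dependency preservation: D, E → A, C; A, C, D → B; A → E are not contained in any single fragment, but the restricted closure of each left-hand side across the fragments still reaches the right-hand side; the remaining FDs each lie inside some fragment. All dependencies are preserved.

lossless and dependency-preserving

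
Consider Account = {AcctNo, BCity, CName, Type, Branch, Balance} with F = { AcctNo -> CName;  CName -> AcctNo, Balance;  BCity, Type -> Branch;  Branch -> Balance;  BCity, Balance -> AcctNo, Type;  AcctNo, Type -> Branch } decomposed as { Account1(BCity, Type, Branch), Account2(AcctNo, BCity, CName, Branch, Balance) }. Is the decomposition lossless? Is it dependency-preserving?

Lossless test: (BCity, Branch)⁺ = {AcctNo, BCity, CName, Type, Branch, Balance}, which contains all of one fragment — lossless.
Dependency preservation: the restricted closure of {AcctNo, Type} across the fragments never reaches {Branch}, so AcctNo, Type → Branch cannot be enforced without a join — not preserved.

lossless but not dependency-preserving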